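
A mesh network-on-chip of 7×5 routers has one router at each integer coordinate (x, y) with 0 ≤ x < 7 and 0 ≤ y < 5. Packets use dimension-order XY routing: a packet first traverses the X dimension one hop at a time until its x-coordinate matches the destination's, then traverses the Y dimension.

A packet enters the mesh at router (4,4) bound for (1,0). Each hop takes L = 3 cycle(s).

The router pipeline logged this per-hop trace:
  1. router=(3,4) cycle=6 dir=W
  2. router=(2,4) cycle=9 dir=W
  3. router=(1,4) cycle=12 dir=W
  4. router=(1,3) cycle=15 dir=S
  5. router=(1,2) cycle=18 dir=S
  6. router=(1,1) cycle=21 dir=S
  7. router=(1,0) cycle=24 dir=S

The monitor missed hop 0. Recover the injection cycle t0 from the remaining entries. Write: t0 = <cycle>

Hop 1 reached at cycle 6; hop k is at t0 + k·L.
Therefore t0 = 6 − L = 3.

t0 = 3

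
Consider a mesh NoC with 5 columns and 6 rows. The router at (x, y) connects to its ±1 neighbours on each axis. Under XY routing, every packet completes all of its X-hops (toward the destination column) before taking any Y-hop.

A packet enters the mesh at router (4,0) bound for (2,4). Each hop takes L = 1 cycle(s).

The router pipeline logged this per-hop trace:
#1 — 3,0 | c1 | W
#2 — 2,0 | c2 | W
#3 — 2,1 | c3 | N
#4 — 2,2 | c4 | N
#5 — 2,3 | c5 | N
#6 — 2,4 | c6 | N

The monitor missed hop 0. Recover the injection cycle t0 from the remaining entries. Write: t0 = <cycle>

t0 = 0

At hop 1 the cycle is 1; in general cyc_k = t0 + kL.
Therefore t0 = 1 − L = 0.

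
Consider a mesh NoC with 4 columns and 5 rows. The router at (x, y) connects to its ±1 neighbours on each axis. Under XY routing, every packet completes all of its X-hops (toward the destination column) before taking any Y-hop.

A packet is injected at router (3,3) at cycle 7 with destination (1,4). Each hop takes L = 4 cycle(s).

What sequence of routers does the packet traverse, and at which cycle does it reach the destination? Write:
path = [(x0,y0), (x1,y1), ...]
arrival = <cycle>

path = [(3,3), (2,3), (1,3), (1,4)]
arrival = 19

[0] x=3 y=3 t=7
[1] x=2 y=3 t=11 →W
[2] x=1 y=3 t=15 →W
[3] x=1 y=4 t=19 →N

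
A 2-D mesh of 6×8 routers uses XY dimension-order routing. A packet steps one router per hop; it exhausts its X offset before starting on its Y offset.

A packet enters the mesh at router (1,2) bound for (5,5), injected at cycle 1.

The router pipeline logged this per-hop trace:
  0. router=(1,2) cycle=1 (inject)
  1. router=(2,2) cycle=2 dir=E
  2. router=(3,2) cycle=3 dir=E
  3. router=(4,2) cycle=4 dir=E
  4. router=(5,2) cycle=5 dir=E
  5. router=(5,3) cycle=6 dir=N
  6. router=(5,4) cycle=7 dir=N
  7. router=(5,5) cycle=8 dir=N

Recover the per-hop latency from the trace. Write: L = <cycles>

L = 1

From hop 0 (1) to hop 1 (2): +1 cycles.
One hop costs L cycles, so L = 1.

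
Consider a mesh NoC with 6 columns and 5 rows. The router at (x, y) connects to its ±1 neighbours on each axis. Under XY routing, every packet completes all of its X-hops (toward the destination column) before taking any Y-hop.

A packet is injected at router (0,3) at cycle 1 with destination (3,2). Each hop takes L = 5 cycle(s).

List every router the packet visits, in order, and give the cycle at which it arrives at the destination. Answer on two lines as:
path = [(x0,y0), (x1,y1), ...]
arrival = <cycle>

path = [(0,3), (1,3), (2,3), (3,3), (3,2)]
arrival = 21

src (0,3)  cyc=1
E→(1,3)  cyc=6
E→(2,3)  cyc=11
E→(3,3)  cyc=16
S→(3,2)  cyc=21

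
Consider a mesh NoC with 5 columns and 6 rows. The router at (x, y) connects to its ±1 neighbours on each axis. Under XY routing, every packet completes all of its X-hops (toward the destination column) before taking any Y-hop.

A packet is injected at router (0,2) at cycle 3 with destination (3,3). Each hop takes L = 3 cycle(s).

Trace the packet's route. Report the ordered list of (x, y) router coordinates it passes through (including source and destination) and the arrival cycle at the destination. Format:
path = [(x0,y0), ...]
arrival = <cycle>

path = [(0,2), (1,2), (2,2), (3,2), (3,3)]
arrival = 15

src (0,2)  cyc=3
E→(1,2)  cyc=6
E→(2,2)  cyc=9
E→(3,2)  cyc=12
N→(3,3)  cyc=15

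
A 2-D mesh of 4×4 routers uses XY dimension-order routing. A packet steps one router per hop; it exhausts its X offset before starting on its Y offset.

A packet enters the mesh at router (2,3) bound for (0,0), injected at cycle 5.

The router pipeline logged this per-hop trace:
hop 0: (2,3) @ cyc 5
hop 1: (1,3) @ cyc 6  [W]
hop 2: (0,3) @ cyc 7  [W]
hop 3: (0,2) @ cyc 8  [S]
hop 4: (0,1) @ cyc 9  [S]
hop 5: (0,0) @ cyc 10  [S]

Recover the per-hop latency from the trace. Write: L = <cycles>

Δcyc across hop 0→1: 6 − 5 = 1.
Each hop adds L, hence L = 1.

L = 1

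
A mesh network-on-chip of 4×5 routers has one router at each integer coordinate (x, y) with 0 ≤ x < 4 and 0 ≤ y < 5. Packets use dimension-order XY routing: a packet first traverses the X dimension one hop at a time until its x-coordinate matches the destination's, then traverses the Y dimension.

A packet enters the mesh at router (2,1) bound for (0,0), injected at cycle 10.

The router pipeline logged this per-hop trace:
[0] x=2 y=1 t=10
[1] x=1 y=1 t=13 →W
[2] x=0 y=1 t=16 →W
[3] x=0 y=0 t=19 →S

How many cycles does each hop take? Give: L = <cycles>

From hop 0 (10) to hop 1 (13): +3 cycles.
Per-hop latency L = Δcyc = 3.

L = 3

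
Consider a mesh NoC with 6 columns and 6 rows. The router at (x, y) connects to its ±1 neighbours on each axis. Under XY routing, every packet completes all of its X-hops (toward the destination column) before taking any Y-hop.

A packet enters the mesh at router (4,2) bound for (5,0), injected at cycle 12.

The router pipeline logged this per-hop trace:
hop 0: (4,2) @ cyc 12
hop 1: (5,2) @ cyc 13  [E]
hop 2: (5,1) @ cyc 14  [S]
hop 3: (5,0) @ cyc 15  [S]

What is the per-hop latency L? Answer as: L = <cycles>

L = 1

cyc[1] − cyc[0] = 13 − 12 = 1.
That increment is L by definition: L = 1.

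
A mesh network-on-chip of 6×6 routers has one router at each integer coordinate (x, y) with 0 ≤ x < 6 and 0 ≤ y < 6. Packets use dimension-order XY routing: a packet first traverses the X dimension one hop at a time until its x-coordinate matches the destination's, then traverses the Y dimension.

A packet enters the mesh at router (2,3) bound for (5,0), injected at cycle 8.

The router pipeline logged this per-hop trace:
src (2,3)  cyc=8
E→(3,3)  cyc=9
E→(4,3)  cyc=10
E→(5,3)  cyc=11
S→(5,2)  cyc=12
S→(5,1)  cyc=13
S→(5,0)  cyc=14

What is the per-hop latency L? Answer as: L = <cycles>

L = 1

Between hops 0 and 1 the cycle counter advances 9 − 8 = 1.
One hop costs L cycles, so L = 1.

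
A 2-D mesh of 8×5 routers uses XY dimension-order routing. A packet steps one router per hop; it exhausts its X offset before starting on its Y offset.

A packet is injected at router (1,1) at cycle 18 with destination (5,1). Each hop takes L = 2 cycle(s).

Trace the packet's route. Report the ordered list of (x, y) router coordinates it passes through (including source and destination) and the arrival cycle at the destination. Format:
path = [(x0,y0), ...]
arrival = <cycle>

  0. router=(1,1) cycle=18 (inject)
  1. router=(2,1) cycle=20 dir=E
  2. router=(3,1) cycle=22 dir=E
  3. router=(4,1) cycle=24 dir=E
  4. router=(5,1) cycle=26 dir=E

path = [(1,1), (2,1), (3,1), (4,1), (5,1)]
arrival = 26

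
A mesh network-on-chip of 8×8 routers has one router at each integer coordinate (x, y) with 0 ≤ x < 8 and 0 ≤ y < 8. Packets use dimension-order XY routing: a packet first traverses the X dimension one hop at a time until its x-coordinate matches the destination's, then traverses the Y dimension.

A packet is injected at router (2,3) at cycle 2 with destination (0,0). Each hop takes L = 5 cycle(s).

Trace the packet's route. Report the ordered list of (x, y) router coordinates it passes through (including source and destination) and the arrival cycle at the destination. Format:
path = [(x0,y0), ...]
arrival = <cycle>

t=2: at (2,3)
t=7: at (1,3) after W
t=12: at (0,3) after W
t=17: at (0,2) after S
t=22: at (0,1) after S
t=27: at (0,0) after S

path = [(2,3), (1,3), (0,3), (0,2), (0,1), (0,0)]
arrival = 27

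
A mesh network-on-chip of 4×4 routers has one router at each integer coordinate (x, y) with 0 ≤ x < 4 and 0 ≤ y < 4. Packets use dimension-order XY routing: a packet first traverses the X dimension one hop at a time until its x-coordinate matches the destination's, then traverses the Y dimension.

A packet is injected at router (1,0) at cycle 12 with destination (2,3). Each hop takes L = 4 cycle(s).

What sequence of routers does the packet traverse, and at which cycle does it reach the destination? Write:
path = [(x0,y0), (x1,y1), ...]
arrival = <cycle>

src (1,0)  cyc=12
E→(2,0)  cyc=16
N→(2,1)  cyc=20
N→(2,2)  cyc=24
N→(2,3)  cyc=28

path = [(1,0), (2,0), (2,1), (2,2), (2,3)]
arrival = 28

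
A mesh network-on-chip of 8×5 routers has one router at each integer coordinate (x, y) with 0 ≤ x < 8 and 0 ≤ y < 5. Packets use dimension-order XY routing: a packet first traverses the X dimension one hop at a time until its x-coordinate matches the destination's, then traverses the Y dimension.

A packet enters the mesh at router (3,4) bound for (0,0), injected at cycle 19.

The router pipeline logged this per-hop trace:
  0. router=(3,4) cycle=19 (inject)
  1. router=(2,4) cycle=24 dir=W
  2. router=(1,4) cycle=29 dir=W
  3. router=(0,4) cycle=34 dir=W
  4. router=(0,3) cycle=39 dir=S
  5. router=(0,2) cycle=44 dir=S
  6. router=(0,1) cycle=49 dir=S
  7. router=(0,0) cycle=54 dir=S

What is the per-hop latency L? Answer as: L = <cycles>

L = 5

cyc[1] − cyc[0] = 24 − 19 = 5.
That increment is L by definition: L = 5.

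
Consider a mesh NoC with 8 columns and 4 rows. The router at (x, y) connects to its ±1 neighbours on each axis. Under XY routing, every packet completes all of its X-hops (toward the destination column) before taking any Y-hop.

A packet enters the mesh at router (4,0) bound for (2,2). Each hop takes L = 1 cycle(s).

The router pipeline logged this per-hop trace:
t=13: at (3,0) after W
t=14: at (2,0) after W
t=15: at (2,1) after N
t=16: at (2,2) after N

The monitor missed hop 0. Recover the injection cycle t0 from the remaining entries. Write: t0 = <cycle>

At hop 1 the cycle is 13; in general cyc_k = t0 + kL.
Subtract one hop: t0 = 13 − 1 = 12.

t0 = 12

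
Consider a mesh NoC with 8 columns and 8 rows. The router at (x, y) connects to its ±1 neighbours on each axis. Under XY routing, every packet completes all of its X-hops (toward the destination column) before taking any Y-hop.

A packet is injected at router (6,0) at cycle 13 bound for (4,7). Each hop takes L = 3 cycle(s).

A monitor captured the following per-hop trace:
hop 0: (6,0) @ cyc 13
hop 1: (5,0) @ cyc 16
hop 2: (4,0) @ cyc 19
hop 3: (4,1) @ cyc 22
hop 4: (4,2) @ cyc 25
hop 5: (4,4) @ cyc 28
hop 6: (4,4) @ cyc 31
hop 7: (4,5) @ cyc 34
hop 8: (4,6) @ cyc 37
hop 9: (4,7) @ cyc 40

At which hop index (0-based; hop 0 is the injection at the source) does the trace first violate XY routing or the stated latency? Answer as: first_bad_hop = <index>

first_bad_hop = 5

  1: Δx=-1 Δy=+0 Δt=3 [ok]
  2: Δx=-1 Δy=+0 Δt=3 [ok]
  3: Δx=+0 Δy=+1 Δt=3 [ok]
  4: Δx=+0 Δy=+1 Δt=3 [ok]
  5: Δx=+0 Δy=+2 Δt=3 [BAD: non-unit step]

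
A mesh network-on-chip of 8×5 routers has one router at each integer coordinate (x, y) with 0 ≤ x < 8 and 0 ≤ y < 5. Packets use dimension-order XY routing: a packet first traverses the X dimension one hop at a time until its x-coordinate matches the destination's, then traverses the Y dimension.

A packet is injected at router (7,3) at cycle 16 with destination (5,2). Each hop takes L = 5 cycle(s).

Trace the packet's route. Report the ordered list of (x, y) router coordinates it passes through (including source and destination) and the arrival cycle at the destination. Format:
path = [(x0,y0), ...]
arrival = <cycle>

[0] x=7 y=3 t=16
[1] x=6 y=3 t=21 →W
[2] x=5 y=3 t=26 →W
[3] x=5 y=2 t=31 →S

path = [(7,3), (6,3), (5,3), (5,2)]
arrival = 31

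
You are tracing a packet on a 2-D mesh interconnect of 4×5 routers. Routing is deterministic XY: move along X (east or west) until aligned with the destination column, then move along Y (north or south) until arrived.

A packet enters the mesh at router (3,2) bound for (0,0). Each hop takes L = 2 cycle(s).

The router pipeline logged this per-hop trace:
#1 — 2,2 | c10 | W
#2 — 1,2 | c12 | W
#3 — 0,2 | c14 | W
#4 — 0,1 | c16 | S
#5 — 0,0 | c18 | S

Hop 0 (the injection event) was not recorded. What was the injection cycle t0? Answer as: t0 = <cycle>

The first recorded entry is hop 1 at cycle 10.
t0 = cyc[1] − L = 10 − 2 = 8.

t0 = 8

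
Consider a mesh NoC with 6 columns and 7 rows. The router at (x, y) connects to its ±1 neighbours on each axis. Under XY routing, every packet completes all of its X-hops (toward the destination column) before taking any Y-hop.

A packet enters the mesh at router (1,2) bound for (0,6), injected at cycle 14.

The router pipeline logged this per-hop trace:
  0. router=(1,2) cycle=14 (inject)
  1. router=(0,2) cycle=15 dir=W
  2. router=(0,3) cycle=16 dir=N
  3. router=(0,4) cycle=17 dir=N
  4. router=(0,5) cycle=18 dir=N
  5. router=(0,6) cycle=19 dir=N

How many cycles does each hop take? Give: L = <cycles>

From hop 0 (14) to hop 1 (15): +1 cycles.
Per-hop latency L = Δcyc = 1.

L = 1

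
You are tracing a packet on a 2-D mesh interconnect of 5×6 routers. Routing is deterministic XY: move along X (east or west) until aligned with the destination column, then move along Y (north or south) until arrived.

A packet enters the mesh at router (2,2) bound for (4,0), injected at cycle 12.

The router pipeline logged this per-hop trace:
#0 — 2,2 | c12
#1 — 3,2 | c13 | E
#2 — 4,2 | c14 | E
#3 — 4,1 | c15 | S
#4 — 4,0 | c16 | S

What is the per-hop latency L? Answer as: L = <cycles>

L = 1

Between hops 0 and 1 the cycle counter advances 13 − 12 = 1.
Per-hop latency L = Δcyc = 1.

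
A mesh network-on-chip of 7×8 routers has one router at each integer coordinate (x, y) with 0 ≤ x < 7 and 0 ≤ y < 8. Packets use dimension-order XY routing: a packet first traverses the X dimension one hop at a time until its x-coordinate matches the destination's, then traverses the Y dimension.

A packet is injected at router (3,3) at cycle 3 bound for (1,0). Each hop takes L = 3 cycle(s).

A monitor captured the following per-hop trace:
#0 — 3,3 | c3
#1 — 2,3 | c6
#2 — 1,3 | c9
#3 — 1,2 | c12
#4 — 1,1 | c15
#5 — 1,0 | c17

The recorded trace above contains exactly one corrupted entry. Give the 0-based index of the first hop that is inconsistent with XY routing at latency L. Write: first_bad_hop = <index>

  1: Δx=-1 Δy=+0 Δt=3 [ok]
  2: Δx=-1 Δy=+0 Δt=3 [ok]
  3: Δx=+0 Δy=-1 Δt=3 [ok]
  4: Δx=+0 Δy=-1 Δt=3 [ok]
  5: Δx=+0 Δy=-1 Δt=2 [BAD: Δcyc=2≠L]

first_bad_hop = 5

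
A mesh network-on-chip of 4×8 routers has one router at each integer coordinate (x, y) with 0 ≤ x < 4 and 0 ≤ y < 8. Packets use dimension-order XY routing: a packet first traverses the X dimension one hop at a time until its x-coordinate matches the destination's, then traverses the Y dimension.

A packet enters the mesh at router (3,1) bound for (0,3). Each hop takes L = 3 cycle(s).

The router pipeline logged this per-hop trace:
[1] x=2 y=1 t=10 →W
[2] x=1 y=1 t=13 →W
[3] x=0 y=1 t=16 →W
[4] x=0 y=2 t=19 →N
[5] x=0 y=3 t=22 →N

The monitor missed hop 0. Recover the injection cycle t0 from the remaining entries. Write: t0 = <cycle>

At hop 1 the cycle is 10; in general cyc_k = t0 + kL.
So t0 = 10 − 1·3 = 7.

t0 = 7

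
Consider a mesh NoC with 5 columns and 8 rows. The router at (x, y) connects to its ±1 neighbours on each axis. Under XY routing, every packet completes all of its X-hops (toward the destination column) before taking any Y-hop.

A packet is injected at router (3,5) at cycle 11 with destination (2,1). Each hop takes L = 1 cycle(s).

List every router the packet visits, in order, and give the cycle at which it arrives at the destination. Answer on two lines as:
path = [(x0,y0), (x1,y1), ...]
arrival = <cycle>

[0] x=3 y=5 t=11
[1] x=2 y=5 t=12 →W
[2] x=2 y=4 t=13 →S
[3] x=2 y=3 t=14 →S
[4] x=2 y=2 t=15 →S
[5] x=2 y=1 t=16 →S

path = [(3,5), (2,5), (2,4), (2,3), (2,2), (2,1)]
arrival = 16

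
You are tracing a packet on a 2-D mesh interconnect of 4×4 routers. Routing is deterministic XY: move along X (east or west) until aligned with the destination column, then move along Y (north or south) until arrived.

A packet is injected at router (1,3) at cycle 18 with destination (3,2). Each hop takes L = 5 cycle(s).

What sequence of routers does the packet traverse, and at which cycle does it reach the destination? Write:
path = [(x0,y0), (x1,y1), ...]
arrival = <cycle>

path = [(1,3), (2,3), (3,3), (3,2)]
arrival = 33

[0] x=1 y=3 t=18
[1] x=2 y=3 t=23 →E
[2] x=3 y=3 t=28 →E
[3] x=3 y=2 t=33 →S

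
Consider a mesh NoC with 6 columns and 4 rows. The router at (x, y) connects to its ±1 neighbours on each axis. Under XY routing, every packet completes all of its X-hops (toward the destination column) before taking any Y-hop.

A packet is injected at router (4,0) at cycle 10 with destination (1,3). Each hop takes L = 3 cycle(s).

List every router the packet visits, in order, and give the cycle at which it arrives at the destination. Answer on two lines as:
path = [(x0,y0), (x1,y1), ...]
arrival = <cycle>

path = [(4,0), (3,0), (2,0), (1,0), (1,1), (1,2), (1,3)]
arrival = 28

#0 — 4,0 | c10
#1 — 3,0 | c13 | W
#2 — 2,0 | c16 | W
#3 — 1,0 | c19 | W
#4 — 1,1 | c22 | N
#5 — 1,2 | c25 | N
#6 — 1,3 | c28 | N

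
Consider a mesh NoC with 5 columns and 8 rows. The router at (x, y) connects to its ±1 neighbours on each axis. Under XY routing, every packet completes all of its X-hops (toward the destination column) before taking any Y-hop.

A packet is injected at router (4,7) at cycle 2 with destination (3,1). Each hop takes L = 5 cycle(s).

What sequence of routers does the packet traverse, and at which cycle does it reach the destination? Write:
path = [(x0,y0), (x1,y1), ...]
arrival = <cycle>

#0 — 4,7 | c2
#1 — 3,7 | c7 | W
#2 — 3,6 | c12 | S
#3 — 3,5 | c17 | S
#4 — 3,4 | c22 | S
#5 — 3,3 | c27 | S
#6 — 3,2 | c32 | S
#7 — 3,1 | c37 | S

path = [(4,7), (3,7), (3,6), (3,5), (3,4), (3,3), (3,2), (3,1)]
arrival = 37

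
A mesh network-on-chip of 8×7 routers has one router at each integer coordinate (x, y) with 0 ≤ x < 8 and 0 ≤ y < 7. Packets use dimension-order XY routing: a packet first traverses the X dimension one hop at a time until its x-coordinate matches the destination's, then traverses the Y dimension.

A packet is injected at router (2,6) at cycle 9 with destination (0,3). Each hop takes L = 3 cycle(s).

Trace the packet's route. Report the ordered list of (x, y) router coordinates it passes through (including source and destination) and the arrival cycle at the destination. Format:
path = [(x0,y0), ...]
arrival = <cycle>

path = [(2,6), (1,6), (0,6), (0,5), (0,4), (0,3)]
arrival = 24

  0. router=(2,6) cycle=9 (inject)
  1. router=(1,6) cycle=12 dir=W
  2. router=(0,6) cycle=15 dir=W
  3. router=(0,5) cycle=18 dir=S
  4. router=(0,4) cycle=21 dir=S
  5. router=(0,3) cycle=24 dir=S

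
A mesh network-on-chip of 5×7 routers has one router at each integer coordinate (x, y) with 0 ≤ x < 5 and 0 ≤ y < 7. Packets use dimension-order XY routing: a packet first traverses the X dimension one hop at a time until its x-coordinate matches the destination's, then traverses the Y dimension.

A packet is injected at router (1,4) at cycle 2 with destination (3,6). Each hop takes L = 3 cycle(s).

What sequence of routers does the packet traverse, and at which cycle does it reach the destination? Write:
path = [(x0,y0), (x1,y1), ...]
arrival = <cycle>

t=2: at (1,4)
t=5: at (2,4) after E
t=8: at (3,4) after E
t=11: at (3,5) after N
t=14: at (3,6) after N

path = [(1,4), (2,4), (3,4), (3,5), (3,6)]
arrival = 14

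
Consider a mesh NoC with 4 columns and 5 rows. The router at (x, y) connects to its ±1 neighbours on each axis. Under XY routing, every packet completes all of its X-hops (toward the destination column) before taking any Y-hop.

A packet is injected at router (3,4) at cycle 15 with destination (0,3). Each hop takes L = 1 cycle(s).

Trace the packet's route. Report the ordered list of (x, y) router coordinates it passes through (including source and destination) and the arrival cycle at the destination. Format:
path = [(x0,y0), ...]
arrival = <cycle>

#0 — 3,4 | c15
#1 — 2,4 | c16 | W
#2 — 1,4 | c17 | W
#3 — 0,4 | c18 | W
#4 — 0,3 | c19 | S

path = [(3,4), (2,4), (1,4), (0,4), (0,3)]
arrival = 19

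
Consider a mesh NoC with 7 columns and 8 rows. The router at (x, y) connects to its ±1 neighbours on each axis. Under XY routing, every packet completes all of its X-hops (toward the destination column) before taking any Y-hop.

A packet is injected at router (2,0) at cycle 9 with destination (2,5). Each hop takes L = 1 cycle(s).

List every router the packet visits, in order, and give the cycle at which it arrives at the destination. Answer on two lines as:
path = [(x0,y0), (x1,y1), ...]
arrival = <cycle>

src (2,0)  cyc=9
N→(2,1)  cyc=10
N→(2,2)  cyc=11
N→(2,3)  cyc=12
N→(2,4)  cyc=13
N→(2,5)  cyc=14

path = [(2,0), (2,1), (2,2), (2,3), (2,4), (2,5)]
arrival = 14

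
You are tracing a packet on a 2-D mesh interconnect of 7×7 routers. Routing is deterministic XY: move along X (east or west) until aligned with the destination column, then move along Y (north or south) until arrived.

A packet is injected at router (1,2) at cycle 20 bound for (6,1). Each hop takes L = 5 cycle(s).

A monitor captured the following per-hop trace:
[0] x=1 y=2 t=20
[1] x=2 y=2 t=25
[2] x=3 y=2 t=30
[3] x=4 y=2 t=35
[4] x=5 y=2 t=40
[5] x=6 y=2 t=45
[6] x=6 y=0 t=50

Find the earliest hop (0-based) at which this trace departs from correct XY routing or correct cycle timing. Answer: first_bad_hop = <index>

hop 1: step (+1,+0), +5 cyc — ok
hop 2: step (+1,+0), +5 cyc — ok
hop 3: step (+1,+0), +5 cyc — ok
hop 4: step (+1,+0), +5 cyc — ok
hop 5: step (+1,+0), +5 cyc — ok
hop 6: step (+0,-2), +5 cyc — BAD: non-unit step

first_bad_hop = 6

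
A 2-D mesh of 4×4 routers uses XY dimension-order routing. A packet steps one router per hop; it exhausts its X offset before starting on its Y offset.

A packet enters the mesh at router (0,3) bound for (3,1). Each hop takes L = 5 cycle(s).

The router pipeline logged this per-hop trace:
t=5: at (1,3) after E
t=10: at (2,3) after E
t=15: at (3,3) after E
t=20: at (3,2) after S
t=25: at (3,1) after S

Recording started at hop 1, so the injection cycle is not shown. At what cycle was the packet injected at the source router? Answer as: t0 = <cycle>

Hop 1 reached at cycle 5; hop k is at t0 + k·L.
t0 = cyc[1] − L = 5 − 5 = 0.

t0 = 0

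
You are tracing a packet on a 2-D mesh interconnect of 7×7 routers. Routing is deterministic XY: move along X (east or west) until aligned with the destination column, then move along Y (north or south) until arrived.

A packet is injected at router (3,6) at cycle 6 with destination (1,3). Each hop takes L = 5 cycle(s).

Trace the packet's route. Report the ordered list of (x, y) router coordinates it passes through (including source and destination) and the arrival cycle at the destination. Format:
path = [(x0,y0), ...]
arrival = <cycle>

path = [(3,6), (2,6), (1,6), (1,5), (1,4), (1,3)]
arrival = 31

hop 0: (3,6) @ cyc 6
hop 1: (2,6) @ cyc 11  [W]
hop 2: (1,6) @ cyc 16  [W]
hop 3: (1,5) @ cyc 21  [S]
hop 4: (1,4) @ cyc 26  [S]
hop 5: (1,3) @ cyc 31  [S]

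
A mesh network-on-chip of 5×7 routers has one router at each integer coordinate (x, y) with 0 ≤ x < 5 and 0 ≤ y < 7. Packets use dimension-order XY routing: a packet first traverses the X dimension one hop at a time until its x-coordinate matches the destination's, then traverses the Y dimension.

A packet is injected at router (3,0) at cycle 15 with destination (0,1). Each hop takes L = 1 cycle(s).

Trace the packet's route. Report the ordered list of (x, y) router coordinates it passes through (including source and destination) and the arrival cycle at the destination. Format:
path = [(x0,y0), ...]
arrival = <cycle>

#0 — 3,0 | c15
#1 — 2,0 | c16 | W
#2 — 1,0 | c17 | W
#3 — 0,0 | c18 | W
#4 — 0,1 | c19 | N

path = [(3,0), (2,0), (1,0), (0,0), (0,1)]
arrival = 19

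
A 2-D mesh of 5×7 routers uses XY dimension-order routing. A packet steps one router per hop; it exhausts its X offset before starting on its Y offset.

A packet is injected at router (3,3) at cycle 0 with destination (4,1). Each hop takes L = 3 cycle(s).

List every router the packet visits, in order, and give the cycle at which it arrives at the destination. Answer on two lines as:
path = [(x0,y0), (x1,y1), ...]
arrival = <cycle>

path = [(3,3), (4,3), (4,2), (4,1)]
arrival = 9

t=0: at (3,3)
t=3: at (4,3) after E
t=6: at (4,2) after S
t=9: at (4,1) after S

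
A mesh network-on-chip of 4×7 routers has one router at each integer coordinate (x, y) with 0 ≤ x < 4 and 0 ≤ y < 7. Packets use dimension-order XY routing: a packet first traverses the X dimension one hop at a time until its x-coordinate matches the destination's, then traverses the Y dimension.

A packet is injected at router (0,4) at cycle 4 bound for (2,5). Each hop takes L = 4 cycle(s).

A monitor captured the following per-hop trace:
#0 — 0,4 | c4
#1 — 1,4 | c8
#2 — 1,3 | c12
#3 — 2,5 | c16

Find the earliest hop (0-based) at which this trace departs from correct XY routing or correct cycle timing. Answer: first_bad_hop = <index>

first_bad_hop = 2

[1] (+1,+0) / 4c ⇒ ok
[2] (+0,-1) / 4c ⇒ BAD: Y-move but x=1≠2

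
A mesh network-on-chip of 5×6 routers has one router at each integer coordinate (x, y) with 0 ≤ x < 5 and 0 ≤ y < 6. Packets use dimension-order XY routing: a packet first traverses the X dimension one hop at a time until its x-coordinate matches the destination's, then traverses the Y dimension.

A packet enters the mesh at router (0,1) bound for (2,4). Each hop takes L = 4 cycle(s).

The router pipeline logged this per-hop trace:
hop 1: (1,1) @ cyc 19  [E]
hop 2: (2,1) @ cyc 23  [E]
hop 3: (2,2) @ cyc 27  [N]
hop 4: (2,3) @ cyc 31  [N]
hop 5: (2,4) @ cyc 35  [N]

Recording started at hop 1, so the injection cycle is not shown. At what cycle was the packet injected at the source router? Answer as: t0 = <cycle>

The first recorded entry is hop 1 at cycle 19.
Therefore t0 = 19 − L = 15.

t0 = 15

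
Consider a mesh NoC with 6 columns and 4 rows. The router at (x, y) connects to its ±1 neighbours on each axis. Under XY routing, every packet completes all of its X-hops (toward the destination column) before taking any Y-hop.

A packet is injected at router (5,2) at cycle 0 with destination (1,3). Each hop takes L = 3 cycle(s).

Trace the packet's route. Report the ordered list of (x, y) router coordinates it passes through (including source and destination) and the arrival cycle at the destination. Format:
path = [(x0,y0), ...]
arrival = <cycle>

path = [(5,2), (4,2), (3,2), (2,2), (1,2), (1,3)]
arrival = 15

#0 — 5,2 | c0
#1 — 4,2 | c3 | W
#2 — 3,2 | c6 | W
#3 — 2,2 | c9 | W
#4 — 1,2 | c12 | W
#5 — 1,3 | c15 | N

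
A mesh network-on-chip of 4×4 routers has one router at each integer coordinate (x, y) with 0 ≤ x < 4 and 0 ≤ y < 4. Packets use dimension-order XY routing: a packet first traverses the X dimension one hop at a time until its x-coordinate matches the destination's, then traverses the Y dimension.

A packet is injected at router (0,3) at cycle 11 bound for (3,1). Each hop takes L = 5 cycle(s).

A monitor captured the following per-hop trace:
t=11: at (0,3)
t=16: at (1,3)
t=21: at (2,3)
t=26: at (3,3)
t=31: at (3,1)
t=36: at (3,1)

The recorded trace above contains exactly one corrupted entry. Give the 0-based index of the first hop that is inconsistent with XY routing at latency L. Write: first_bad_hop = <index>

hop 1: step (+1,+0), +5 cyc — ok
hop 2: step (+1,+0), +5 cyc — ok
hop 3: step (+1,+0), +5 cyc — ok
hop 4: step (+0,-2), +5 cyc — BAD: non-unit step

first_bad_hop = 4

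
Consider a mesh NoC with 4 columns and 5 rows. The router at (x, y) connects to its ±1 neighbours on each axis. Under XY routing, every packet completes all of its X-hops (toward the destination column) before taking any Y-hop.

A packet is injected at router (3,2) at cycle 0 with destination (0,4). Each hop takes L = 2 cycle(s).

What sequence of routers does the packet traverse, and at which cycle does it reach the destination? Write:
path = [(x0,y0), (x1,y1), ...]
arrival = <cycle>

hop 0: (3,2) @ cyc 0
hop 1: (2,2) @ cyc 2  [W]
hop 2: (1,2) @ cyc 4  [W]
hop 3: (0,2) @ cyc 6  [W]
hop 4: (0,3) @ cyc 8  [N]
hop 5: (0,4) @ cyc 10  [N]

path = [(3,2), (2,2), (1,2), (0,2), (0,3), (0,4)]
arrival = 10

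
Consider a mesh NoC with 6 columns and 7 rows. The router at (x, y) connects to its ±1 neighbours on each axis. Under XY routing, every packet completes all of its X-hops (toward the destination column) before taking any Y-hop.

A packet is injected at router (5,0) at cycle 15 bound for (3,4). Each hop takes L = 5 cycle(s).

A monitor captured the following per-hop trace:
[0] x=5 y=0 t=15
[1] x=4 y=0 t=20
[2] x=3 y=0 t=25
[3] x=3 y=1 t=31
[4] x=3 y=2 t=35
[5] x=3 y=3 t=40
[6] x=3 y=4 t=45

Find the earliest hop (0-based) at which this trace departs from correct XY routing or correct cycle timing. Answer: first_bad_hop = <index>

[1] (-1,+0) / 5c ⇒ ok
[2] (-1,+0) / 5c ⇒ ok
[3] (+0,+1) / 6c ⇒ BAD: Δcyc=6≠L

first_bad_hop = 3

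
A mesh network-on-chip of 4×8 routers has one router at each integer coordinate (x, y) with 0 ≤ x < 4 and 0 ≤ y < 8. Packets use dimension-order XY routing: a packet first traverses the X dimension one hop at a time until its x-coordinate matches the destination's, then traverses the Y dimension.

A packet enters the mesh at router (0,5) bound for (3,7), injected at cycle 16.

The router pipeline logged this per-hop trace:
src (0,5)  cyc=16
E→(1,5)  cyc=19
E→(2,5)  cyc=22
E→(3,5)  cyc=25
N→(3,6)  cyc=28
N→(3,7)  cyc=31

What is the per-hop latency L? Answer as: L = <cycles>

cyc[1] − cyc[0] = 19 − 16 = 3.
One hop costs L cycles, so L = 3.

L = 3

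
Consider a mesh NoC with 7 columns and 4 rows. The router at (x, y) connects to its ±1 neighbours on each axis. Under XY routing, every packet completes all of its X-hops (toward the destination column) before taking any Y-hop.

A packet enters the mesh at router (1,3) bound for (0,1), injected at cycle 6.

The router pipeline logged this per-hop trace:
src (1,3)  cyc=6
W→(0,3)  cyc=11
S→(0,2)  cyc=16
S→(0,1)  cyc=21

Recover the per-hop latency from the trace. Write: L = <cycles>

cyc[1] − cyc[0] = 11 − 6 = 5.
That increment is L by definition: L = 5.

L = 5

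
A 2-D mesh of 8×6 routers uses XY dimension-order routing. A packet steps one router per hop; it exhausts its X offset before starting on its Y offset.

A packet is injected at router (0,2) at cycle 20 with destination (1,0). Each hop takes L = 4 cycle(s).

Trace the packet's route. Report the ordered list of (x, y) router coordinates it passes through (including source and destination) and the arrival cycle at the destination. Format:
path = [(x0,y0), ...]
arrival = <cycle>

src (0,2)  cyc=20
E→(1,2)  cyc=24
S→(1,1)  cyc=28
S→(1,0)  cyc=32

path = [(0,2), (1,2), (1,1), (1,0)]
arrival = 32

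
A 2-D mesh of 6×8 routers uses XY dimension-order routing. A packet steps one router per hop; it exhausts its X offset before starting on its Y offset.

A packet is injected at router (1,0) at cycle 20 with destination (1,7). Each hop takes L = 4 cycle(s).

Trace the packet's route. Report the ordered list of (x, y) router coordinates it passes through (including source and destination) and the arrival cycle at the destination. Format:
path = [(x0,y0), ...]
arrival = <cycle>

hop 0: (1,0) @ cyc 20
hop 1: (1,1) @ cyc 24  [N]
hop 2: (1,2) @ cyc 28  [N]
hop 3: (1,3) @ cyc 32  [N]
hop 4: (1,4) @ cyc 36  [N]
hop 5: (1,5) @ cyc 40  [N]
hop 6: (1,6) @ cyc 44  [N]
hop 7: (1,7) @ cyc 48  [N]

path = [(1,0), (1,1), (1,2), (1,3), (1,4), (1,5), (1,6), (1,7)]
arrival = 48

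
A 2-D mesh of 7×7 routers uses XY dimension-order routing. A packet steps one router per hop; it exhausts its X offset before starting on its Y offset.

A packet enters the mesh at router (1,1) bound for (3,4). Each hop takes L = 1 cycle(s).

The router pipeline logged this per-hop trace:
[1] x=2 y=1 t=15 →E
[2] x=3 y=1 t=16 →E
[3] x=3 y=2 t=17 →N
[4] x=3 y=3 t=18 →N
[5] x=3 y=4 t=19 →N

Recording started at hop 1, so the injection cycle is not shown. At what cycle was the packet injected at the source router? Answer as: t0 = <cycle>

Hop 1 reached at cycle 15; hop k is at t0 + k·L.
So t0 = 15 − 1·1 = 14.

t0 = 14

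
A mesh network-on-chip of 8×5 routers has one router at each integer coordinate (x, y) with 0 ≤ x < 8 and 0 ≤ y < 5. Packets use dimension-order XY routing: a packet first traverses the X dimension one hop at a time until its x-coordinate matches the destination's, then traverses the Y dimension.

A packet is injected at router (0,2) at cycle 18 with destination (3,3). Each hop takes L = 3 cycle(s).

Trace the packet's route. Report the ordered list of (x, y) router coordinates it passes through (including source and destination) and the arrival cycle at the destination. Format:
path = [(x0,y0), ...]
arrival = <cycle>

path = [(0,2), (1,2), (2,2), (3,2), (3,3)]
arrival = 30

hop 0: (0,2) @ cyc 18
hop 1: (1,2) @ cyc 21  [E]
hop 2: (2,2) @ cyc 24  [E]
hop 3: (3,2) @ cyc 27  [E]
hop 4: (3,3) @ cyc 30  [N]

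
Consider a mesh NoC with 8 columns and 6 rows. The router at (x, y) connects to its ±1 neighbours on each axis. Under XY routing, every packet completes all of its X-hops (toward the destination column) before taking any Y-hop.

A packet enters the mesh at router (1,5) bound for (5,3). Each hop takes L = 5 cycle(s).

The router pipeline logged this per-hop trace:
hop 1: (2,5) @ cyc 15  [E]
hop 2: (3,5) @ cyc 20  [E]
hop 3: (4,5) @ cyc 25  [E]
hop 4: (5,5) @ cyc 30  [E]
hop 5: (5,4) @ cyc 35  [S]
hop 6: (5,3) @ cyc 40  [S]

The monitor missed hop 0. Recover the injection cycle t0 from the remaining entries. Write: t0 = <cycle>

Hop 1 reached at cycle 15; hop k is at t0 + k·L.
Therefore t0 = 15 − L = 10.

t0 = 10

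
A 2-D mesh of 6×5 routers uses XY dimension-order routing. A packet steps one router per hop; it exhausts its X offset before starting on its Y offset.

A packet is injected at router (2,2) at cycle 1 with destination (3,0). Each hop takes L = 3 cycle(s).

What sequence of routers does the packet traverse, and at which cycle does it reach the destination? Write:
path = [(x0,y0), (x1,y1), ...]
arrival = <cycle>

#0 — 2,2 | c1
#1 — 3,2 | c4 | E
#2 — 3,1 | c7 | S
#3 — 3,0 | c10 | S

path = [(2,2), (3,2), (3,1), (3,0)]
arrival = 10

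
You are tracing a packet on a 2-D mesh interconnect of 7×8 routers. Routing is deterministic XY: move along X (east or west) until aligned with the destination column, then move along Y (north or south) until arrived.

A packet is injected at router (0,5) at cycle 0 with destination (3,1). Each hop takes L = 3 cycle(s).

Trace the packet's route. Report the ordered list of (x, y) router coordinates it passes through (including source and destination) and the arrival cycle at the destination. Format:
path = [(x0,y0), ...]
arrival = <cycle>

path = [(0,5), (1,5), (2,5), (3,5), (3,4), (3,3), (3,2), (3,1)]
arrival = 21

[0] x=0 y=5 t=0
[1] x=1 y=5 t=3 →E
[2] x=2 y=5 t=6 →E
[3] x=3 y=5 t=9 →E
[4] x=3 y=4 t=12 →S
[5] x=3 y=3 t=15 →S
[6] x=3 y=2 t=18 →S
[7] x=3 y=1 t=21 →S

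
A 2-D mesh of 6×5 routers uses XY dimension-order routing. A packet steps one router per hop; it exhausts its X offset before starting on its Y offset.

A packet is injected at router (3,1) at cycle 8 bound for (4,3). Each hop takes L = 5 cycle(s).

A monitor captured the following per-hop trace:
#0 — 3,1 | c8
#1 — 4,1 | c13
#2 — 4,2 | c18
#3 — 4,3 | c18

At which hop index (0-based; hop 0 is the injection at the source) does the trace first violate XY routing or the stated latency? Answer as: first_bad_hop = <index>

first_bad_hop = 3

check 1→ d=(1,0) cyc+5: ok
check 2→ d=(0,1) cyc+5: ok
check 3→ d=(0,1) cyc+0: BAD: Δcyc=0≠L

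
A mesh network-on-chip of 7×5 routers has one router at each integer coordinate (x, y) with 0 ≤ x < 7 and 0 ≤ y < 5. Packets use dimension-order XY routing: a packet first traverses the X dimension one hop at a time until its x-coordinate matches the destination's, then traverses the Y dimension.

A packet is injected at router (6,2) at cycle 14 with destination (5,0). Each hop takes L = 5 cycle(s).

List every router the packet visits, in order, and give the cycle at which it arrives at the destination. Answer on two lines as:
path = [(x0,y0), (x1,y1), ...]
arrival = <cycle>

path = [(6,2), (5,2), (5,1), (5,0)]
arrival = 29

src (6,2)  cyc=14
W→(5,2)  cyc=19
S→(5,1)  cyc=24
S→(5,0)  cyc=29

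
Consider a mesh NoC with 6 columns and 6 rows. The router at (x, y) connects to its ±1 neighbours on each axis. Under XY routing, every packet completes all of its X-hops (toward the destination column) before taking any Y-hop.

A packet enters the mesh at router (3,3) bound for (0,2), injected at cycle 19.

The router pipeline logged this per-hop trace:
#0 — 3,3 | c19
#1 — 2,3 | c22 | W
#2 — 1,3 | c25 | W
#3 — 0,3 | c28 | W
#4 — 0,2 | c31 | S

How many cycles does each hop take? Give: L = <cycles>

L = 3

cyc[1] − cyc[0] = 22 − 19 = 3.
Per-hop latency L = Δcyc = 3.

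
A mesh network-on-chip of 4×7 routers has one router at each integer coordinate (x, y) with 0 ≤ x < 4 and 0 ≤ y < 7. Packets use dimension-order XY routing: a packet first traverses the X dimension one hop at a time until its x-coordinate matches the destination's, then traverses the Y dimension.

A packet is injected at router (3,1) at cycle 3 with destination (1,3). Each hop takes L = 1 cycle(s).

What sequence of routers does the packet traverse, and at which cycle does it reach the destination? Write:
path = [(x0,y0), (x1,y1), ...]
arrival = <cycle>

path = [(3,1), (2,1), (1,1), (1,2), (1,3)]
arrival = 7

[0] x=3 y=1 t=3
[1] x=2 y=1 t=4 →W
[2] x=1 y=1 t=5 →W
[3] x=1 y=2 t=6 →N
[4] x=1 y=3 t=7 →N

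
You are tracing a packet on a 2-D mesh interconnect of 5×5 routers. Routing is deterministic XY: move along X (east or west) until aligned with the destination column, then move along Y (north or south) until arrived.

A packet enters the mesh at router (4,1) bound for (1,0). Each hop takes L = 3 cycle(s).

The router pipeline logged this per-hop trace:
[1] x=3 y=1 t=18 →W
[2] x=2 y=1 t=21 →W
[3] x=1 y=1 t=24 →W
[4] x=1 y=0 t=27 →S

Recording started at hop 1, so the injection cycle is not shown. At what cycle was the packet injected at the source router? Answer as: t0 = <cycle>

t0 = 15

The first recorded entry is hop 1 at cycle 18.
t0 = cyc[1] − L = 18 − 3 = 15.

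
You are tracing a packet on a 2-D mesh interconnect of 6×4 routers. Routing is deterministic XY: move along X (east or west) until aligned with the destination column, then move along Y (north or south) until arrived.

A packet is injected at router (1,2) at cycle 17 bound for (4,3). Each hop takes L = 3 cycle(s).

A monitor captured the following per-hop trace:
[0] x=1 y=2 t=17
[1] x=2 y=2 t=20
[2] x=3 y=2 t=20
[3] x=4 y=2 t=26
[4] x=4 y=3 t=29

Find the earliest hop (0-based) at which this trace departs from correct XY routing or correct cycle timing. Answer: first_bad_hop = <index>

check 1→ d=(1,0) cyc+3: ok
check 2→ d=(1,0) cyc+0: BAD: Δcyc=0≠L

first_bad_hop = 2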